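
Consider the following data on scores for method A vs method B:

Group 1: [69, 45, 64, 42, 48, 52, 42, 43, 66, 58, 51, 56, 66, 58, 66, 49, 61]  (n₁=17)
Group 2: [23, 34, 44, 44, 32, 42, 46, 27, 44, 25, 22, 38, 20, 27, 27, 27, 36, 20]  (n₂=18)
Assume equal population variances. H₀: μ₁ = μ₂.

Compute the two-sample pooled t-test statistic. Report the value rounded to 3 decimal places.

test statistic = 7.381

x̄₁=55.059, s₁=9.310, n₁=17
x̄₂=32.111, s₂=9.081, n₂=18
s_p² = [16·9.310² + 17·9.081²]/33 = 84.5066
SE = √(s_p²·(1/17+1/18)) = 3.1090
t = (55.059−32.111)/3.1090 = 7.3811
df = 33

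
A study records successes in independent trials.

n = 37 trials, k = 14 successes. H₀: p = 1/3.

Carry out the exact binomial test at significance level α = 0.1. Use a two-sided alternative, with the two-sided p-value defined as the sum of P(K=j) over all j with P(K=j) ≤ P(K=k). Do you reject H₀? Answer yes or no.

Exact binomial: n=37, k=14, p₀=1/3=0.3333
P(X=j) = C(n,j)·p₀^j·(1−p₀)^(n−j); p = Σ P(X=j) over j with P(X=j) ≤ P(X=14)
p-value (two-sided) = 0.60180
At α=0.1: p ≥ α → fail to reject H₀

reject H₀: no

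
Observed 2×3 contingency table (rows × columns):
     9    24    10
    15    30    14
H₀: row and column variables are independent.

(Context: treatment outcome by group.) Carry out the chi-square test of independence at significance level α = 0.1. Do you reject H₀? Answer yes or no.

Row totals [43, 59], col totals [24, 54, 24], n=102
χ² = (9−10.12)²/10.12 + (24−22.76)²/22.76 + (10−10.12)²/10.12 + (15−13.88)²/13.88 + (30−31.24)²/31.24 + (14−13.88)²/13.88 = 0.3317
df = 2
p-value (upper-tail) = 0.84718
At α=0.1: p ≥ α → fail to reject H₀

reject H₀: no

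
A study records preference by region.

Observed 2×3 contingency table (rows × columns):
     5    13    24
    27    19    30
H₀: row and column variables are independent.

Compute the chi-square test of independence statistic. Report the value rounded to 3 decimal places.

Row totals [42, 76], col totals [32, 32, 54], n=118
χ² = (5−11.39)²/11.39 + (13−11.39)²/11.39 + (24−19.22)²/19.22 + (27−20.61)²/20.61 + (19−20.61)²/20.61 + (30−34.78)²/34.78 = 7.7647
df = 2

test statistic = 7.765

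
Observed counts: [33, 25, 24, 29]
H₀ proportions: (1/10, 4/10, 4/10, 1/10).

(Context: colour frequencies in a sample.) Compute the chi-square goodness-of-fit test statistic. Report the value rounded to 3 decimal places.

test statistic = 89.923

n = 111; E_i = n·p_i = [11.10, 44.40, 44.40, 11.10]
χ² = (33−11.10)²/11.10 + (25−44.40)²/44.40 + (24−44.40)²/44.40 + (29−11.10)²/11.10 = 89.9234
df = 3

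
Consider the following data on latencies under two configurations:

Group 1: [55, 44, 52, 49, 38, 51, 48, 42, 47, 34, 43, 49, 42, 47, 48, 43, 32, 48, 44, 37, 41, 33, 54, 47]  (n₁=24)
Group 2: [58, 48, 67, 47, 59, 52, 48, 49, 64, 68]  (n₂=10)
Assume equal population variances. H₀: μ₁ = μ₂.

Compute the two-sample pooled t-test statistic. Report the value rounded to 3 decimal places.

test statistic = -4.407

x̄₁=44.500, s₁=6.331, n₁=24
x̄₂=56.000, s₂=8.273, n₂=10
s_p² = [23·6.331² + 9·8.273²]/32 = 48.0625
SE = √(s_p²·(1/24+1/10)) = 2.6094
t = (44.500−56.000)/2.6094 = -4.4072
df = 32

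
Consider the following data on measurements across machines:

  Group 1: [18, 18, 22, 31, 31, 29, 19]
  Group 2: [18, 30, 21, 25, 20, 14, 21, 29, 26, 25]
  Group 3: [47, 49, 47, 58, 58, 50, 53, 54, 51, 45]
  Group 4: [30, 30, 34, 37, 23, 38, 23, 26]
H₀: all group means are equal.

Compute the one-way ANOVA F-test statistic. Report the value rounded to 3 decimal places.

Group means [24.00, 22.90, 51.20, 30.12], grand mean 32.857
SSB = Σnᵢ(x̄ᵢ−x̄)² = 4964.911; SSW = ΣΣ(x−x̄ᵢ)² = 875.375
MSB = 4964.911/3 = 1654.9702; MSW = 875.375/31 = 28.2379
F = MSB/MSW = 58.6081
df = (3, 31)

test statistic = 58.608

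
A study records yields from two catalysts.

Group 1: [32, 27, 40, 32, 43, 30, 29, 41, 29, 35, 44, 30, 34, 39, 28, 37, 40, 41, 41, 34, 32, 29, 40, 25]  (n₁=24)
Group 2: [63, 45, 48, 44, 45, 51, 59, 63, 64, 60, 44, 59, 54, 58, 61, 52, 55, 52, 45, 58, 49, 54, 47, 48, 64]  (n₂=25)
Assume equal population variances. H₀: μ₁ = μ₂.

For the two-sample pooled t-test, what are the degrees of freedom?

df = n₁ + n₂ − 2 = 24 + 25 − 2 = 47

degrees of freedom = 47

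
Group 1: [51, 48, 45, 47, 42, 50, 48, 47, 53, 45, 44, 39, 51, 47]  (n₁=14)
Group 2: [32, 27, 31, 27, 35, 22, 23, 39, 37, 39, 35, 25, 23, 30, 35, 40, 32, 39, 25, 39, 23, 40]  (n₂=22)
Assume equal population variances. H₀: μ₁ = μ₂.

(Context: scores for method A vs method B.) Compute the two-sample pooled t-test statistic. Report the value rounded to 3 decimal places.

test statistic = 7.981

x̄₁=46.929, s₁=3.772, n₁=14
x̄₂=31.727, s₂=6.438, n₂=22
s_p² = [13·3.772² + 21·6.438²]/34 = 31.0380
SE = √(s_p²·(1/14+1/22)) = 1.9047
t = (46.929−31.727)/1.9047 = 7.9810
df = 34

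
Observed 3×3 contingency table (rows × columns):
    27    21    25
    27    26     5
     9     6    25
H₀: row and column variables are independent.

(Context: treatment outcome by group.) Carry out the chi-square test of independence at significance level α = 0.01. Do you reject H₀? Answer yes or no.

Row totals [73, 58, 40], col totals [63, 53, 55], n=171
χ² = (27−26.89)²/26.89 + (21−22.63)²/22.63 + (25−23.48)²/23.48 + (27−21.37)²/21.37 + (26−17.98)²/17.98 + (5−18.65)²/18.65 + (9−14.74)²/14.74 + (6−12.40)²/12.40 + (25−12.87)²/12.87 = 32.2557
df = 4
p-value (upper-tail) = 0.00000
At α=0.01: p < α → reject H₀

reject H₀: yes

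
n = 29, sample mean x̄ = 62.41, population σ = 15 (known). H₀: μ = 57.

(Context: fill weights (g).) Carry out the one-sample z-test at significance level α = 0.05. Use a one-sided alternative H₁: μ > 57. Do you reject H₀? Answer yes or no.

reject H₀: yes

SE = σ/√n = 15/√29 = 2.7854
z = (x̄−μ₀)/SE = (62.41−57)/2.7854 = 1.9422
p-value (one-sided, H₁ greater) = 0.02605
At α=0.05: p < α → reject H₀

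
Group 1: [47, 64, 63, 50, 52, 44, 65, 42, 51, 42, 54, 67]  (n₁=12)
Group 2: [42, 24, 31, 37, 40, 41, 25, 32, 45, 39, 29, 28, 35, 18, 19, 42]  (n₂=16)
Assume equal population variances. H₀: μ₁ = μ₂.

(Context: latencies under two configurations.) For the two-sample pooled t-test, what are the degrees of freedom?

degrees of freedom = 26

df = n₁ + n₂ − 2 = 12 + 16 − 2 = 26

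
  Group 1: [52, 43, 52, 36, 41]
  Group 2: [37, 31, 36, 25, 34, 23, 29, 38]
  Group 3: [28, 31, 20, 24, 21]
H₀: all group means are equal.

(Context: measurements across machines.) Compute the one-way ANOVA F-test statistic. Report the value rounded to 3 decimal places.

test statistic = 15.502

Group means [44.80, 31.62, 24.80], grand mean 33.389
SSB = Σnᵢ(x̄ᵢ−x̄)² = 1044.803; SSW = ΣΣ(x−x̄ᵢ)² = 505.475
MSB = 1044.803/2 = 522.4014; MSW = 505.475/15 = 33.6983
F = MSB/MSW = 15.5023
df = (2, 15)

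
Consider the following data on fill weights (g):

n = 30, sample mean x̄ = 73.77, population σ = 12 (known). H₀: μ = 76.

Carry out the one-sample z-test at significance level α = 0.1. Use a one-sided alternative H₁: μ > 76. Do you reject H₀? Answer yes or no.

reject H₀: no

SE = σ/√n = 12/√30 = 2.1909
z = (x̄−μ₀)/SE = (73.77−76)/2.1909 = -1.0179
p-value (one-sided, H₁ greater) = 0.84563
At α=0.1: p ≥ α → fail to reject H₀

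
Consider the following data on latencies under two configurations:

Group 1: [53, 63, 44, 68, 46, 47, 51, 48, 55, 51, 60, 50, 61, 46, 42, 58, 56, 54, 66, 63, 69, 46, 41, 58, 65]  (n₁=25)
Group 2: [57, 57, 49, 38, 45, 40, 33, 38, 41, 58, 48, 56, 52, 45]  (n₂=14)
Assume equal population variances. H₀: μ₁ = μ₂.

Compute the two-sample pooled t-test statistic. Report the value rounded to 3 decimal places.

test statistic = 2.698

x̄₁=54.440, s₁=8.392, n₁=25
x̄₂=46.929, s₂=8.241, n₂=14
s_p² = [24·8.392² + 13·8.241²]/37 = 69.5429
SE = √(s_p²·(1/25+1/14)) = 2.7837
t = (54.440−46.929)/2.7837 = 2.6983
df = 37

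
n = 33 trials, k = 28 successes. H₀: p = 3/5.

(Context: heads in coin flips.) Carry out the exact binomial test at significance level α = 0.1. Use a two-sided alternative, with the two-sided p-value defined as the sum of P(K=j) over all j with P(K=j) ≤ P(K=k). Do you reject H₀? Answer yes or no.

Exact binomial: n=33, k=28, p₀=3/5=0.6000
P(X=j) = C(n,j)·p₀^j·(1−p₀)^(n−j); p = Σ P(X=j) over j with P(X=j) ≤ P(X=28)
p-value (two-sided) = 0.00374
At α=0.1: p < α → reject H₀

reject H₀: yes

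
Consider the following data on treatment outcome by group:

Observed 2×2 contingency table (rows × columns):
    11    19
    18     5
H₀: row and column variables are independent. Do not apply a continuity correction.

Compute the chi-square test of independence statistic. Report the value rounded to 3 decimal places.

test statistic = 9.090

Row totals [30, 23], col totals [29, 24], n=53
χ² = (11−16.42)²/16.42 + (19−13.58)²/13.58 + (18−12.58)²/12.58 + (5−10.42)²/10.42 = 9.0904
df = 1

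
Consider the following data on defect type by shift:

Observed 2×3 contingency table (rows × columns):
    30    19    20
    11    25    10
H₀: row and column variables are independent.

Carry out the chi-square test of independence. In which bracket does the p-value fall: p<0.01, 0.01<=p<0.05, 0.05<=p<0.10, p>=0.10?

p-value bracket: 0.01<=p<0.05

Row totals [69, 46], col totals [41, 44, 30], n=115
χ² = (30−24.60)²/24.60 + (19−26.40)²/26.40 + (20−18.00)²/18.00 + (11−16.40)²/16.40 + (25−17.60)²/17.60 + (10−12.00)²/12.00 = 8.7046
df = 2
p-value (upper-tail) = 0.01288
→ bracket: 0.01<=p<0.05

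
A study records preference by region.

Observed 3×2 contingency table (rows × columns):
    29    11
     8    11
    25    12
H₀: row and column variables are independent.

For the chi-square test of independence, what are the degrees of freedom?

degrees of freedom = 2

df = (r−1)(c−1) = (3−1)·(2−1) = 2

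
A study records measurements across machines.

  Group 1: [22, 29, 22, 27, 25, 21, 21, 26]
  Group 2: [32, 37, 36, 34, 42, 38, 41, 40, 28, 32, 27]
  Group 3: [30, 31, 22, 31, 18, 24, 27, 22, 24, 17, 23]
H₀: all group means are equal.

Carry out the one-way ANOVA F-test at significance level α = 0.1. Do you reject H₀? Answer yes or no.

reject H₀: yes

Group means [24.12, 35.18, 24.45], grand mean 28.300
SSB = Σnᵢ(x̄ᵢ−x̄)² = 823.061; SSW = ΣΣ(x−x̄ᵢ)² = 555.239
MSB = 823.061/2 = 411.5307; MSW = 555.239/27 = 20.5644
F = MSB/MSW = 20.0118
df = (2, 27)
p-value (upper-tail) = 0.00000
At α=0.1: p < α → reject H₀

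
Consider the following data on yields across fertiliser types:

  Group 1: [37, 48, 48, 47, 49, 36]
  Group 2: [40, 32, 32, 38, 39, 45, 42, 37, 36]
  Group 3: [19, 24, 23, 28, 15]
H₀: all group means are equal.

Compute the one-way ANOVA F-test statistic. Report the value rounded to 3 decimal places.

Group means [44.17, 37.89, 21.80], grand mean 35.750
SSB = Σnᵢ(x̄ᵢ−x̄)² = 1439.228; SSW = ΣΣ(x−x̄ᵢ)² = 424.522
MSB = 1439.228/2 = 719.6139; MSW = 424.522/17 = 24.9719
F = MSB/MSW = 28.8170
df = (2, 17)

test statistic = 28.817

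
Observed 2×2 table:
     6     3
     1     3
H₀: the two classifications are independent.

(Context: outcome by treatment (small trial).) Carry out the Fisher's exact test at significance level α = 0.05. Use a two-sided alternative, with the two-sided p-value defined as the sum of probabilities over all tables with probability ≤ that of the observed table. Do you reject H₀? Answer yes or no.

Margins: r₁=9, r₂=4, c₁=7, c₂=6, n=13
p_obs = C(9,6)·C(4,1)/C(13,7); sum pmf over tables with pmf ≤ p_obs
p-value (two-sided) = 0.26573
At α=0.05: p ≥ α → fail to reject H₀

reject H₀: no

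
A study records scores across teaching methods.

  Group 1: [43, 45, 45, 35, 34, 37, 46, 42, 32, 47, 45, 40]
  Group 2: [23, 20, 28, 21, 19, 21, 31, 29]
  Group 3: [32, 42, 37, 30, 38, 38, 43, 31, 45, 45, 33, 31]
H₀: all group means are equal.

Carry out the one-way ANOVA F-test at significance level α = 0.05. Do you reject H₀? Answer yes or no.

reject H₀: yes

Group means [40.92, 24.00, 37.08], grand mean 35.250
SSB = Σnᵢ(x̄ᵢ−x̄)² = 1438.167; SSW = ΣΣ(x−x̄ᵢ)² = 799.833
MSB = 1438.167/2 = 719.0833; MSW = 799.833/29 = 27.5805
F = MSB/MSW = 26.0722
df = (2, 29)
p-value (upper-tail) = 0.00000
At α=0.05: p < α → reject H₀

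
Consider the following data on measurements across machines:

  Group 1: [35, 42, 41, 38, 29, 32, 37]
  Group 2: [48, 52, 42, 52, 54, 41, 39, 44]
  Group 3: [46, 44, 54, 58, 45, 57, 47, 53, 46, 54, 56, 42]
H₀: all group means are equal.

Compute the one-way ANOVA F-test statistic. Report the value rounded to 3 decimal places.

test statistic = 14.412

Group means [36.29, 46.50, 50.17], grand mean 45.481
SSB = Σnᵢ(x̄ᵢ−x̄)² = 863.646; SSW = ΣΣ(x−x̄ᵢ)² = 719.095
MSB = 863.646/2 = 431.8228; MSW = 719.095/24 = 29.9623
F = MSB/MSW = 14.4122
df = (2, 24)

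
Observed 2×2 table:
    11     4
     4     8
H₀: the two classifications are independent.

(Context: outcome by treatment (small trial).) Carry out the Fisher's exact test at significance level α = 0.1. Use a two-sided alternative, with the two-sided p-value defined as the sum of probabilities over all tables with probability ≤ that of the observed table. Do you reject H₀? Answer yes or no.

reject H₀: yes

Margins: r₁=15, r₂=12, c₁=15, c₂=12, n=27
p_obs = C(15,11)·C(12,4)/C(27,15); sum pmf over tables with pmf ≤ p_obs
p-value (two-sided) = 0.05740
At α=0.1: p < α → reject H₀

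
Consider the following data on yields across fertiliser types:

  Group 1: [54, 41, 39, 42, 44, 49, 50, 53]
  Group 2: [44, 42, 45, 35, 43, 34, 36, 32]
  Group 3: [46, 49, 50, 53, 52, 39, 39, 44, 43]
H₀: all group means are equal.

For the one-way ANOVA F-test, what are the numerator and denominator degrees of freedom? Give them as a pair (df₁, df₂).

k = 3 groups, N = 25 total
df = (k−1, N−k) = (3−1, 25−3) = (2, 22)

degrees of freedom = [2, 22]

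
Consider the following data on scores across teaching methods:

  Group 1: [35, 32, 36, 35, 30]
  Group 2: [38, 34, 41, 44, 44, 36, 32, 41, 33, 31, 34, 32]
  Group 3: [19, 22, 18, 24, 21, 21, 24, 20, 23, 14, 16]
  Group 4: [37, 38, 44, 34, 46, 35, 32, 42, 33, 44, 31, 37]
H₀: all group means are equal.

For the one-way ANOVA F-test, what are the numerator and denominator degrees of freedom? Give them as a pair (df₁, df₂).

degrees of freedom = [3, 36]

k = 4 groups, N = 40 total
df = (k−1, N−k) = (4−1, 40−4) = (3, 36)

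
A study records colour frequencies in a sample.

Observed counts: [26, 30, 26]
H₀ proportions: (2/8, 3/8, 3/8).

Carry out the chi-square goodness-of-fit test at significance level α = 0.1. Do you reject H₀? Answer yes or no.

reject H₀: no

n = 82; E_i = n·p_i = [20.50, 30.75, 30.75]
χ² = (26−20.50)²/20.50 + (30−30.75)²/30.75 + (26−30.75)²/30.75 = 2.2276
df = 2
p-value (upper-tail) = 0.32830
At α=0.1: p ≥ α → fail to reject H₀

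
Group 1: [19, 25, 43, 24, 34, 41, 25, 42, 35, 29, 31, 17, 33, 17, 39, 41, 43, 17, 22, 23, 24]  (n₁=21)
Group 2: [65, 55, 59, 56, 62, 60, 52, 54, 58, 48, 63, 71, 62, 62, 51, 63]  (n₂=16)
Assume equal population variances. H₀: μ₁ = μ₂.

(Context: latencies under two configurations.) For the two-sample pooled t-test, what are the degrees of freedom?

df = n₁ + n₂ − 2 = 21 + 16 − 2 = 35

degrees of freedom = 35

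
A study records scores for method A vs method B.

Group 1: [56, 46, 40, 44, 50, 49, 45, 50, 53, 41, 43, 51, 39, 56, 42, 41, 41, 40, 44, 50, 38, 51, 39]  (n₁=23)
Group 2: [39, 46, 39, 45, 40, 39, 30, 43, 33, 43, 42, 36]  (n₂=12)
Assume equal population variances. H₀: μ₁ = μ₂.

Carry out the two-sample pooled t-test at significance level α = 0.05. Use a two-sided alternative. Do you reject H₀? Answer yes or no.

reject H₀: yes

x̄₁=45.609, s₁=5.623, n₁=23
x̄₂=39.583, s₂=4.757, n₂=12
s_p² = [22·5.623² + 11·4.757²]/33 = 28.6180
SE = √(s_p²·(1/23+1/12)) = 1.9050
t = (45.609−39.583)/1.9050 = 3.1629
df = 33
p-value (two-sided) = 0.00334
At α=0.05: p < α → reject H₀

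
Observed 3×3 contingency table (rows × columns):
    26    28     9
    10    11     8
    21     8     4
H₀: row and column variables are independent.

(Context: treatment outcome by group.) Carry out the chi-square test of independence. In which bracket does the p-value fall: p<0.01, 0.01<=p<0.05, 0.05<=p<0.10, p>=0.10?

p-value bracket: 0.05<=p<0.10

Row totals [63, 29, 33], col totals [57, 47, 21], n=125
χ² = (26−28.73)²/28.73 + (28−23.69)²/23.69 + (9−10.58)²/10.58 + (10−13.22)²/13.22 + (11−10.90)²/10.90 + (8−4.87)²/4.87 + (21−15.05)²/15.05 + (8−12.41)²/12.41 + (4−5.54)²/5.54 = 8.4264
df = 4
p-value (upper-tail) = 0.07715
→ bracket: 0.05<=p<0.10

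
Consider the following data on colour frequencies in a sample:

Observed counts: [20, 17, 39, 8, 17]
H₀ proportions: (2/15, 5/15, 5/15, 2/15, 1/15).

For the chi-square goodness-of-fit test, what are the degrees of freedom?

degrees of freedom = 4

df = k − 1 = 5 − 1 = 4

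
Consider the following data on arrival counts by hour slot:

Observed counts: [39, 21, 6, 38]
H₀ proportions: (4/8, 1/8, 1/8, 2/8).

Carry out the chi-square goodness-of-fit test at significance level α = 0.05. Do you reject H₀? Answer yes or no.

n = 104; E_i = n·p_i = [52.00, 13.00, 13.00, 26.00]
χ² = (39−52.00)²/52.00 + (21−13.00)²/13.00 + (6−13.00)²/13.00 + (38−26.00)²/26.00 = 17.4808
df = 3
p-value (upper-tail) = 0.00056
At α=0.05: p < α → reject H₀

reject H₀: yes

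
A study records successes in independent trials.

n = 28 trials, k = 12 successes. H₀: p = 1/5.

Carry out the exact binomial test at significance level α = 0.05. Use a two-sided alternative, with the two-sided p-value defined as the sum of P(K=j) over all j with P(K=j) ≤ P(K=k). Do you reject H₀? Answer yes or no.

reject H₀: yes

Exact binomial: n=28, k=12, p₀=1/5=0.2000
P(X=j) = C(n,j)·p₀^j·(1−p₀)^(n−j); p = Σ P(X=j) over j with P(X=j) ≤ P(X=12)
p-value (two-sided) = 0.00689
At α=0.05: p < α → reject H₀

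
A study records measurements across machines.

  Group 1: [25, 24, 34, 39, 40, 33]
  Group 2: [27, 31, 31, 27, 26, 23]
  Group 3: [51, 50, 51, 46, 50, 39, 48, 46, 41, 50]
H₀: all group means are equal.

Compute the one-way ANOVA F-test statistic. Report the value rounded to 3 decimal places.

Group means [32.50, 27.50, 47.20], grand mean 37.818
SSB = Σnᵢ(x̄ᵢ−x̄)² = 1688.673; SSW = ΣΣ(x−x̄ᵢ)² = 438.600
MSB = 1688.673/2 = 844.3364; MSW = 438.600/19 = 23.0842
F = MSB/MSW = 36.5764
df = (2, 19)

test statistic = 36.576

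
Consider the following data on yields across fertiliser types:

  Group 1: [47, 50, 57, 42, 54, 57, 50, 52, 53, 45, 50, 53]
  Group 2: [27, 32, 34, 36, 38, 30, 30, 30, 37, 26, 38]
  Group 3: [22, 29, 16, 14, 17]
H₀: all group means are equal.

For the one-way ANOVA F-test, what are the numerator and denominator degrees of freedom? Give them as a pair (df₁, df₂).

k = 3 groups, N = 28 total
df = (k−1, N−k) = (3−1, 28−3) = (2, 25)

degrees of freedom = [2, 25]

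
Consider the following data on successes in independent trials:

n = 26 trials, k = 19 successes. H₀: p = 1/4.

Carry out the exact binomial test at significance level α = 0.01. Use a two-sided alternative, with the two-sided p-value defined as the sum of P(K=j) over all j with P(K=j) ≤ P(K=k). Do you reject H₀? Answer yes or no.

reject H₀: yes

Exact binomial: n=26, k=19, p₀=1/4=0.2500
P(X=j) = C(n,j)·p₀^j·(1−p₀)^(n−j); p = Σ P(X=j) over j with P(X=j) ≤ P(X=19)
p-value (two-sided) = 0.00000
At α=0.01: p < α → reject H₀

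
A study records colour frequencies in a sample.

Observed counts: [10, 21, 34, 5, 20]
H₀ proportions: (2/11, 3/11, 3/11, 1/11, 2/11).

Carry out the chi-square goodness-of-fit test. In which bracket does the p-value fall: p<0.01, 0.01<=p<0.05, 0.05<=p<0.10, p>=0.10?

p-value bracket: 0.05<=p<0.10

n = 90; E_i = n·p_i = [16.36, 24.55, 24.55, 8.18, 16.36]
χ² = (10−16.36)²/16.36 + (21−24.55)²/24.55 + (34−24.55)²/24.55 + (5−8.18)²/8.18 + (20−16.36)²/16.36 = 8.6741
df = 4
p-value (upper-tail) = 0.06978
→ bracket: 0.05<=p<0.10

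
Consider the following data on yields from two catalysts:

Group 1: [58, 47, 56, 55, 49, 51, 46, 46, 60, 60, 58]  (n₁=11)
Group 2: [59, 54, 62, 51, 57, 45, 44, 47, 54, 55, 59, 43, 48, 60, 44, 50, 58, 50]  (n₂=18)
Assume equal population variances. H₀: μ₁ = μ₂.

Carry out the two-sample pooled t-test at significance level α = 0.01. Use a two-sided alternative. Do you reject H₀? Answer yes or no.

reject H₀: no

x̄₁=53.273, s₁=5.605, n₁=11
x̄₂=52.222, s₂=6.170, n₂=18
s_p² = [10·5.605² + 17·6.170²]/27 = 35.6034
SE = √(s_p²·(1/11+1/18)) = 2.2836
t = (53.273−52.222)/2.2836 = 0.4600
df = 27
p-value (two-sided) = 0.64918
At α=0.01: p ≥ α → fail to reject H₀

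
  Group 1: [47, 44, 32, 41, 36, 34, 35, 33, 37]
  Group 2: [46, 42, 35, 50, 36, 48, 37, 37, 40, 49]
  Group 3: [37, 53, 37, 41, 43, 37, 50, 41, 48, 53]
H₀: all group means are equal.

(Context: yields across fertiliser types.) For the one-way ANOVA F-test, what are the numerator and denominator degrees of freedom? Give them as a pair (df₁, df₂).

k = 3 groups, N = 29 total
df = (k−1, N−k) = (3−1, 29−3) = (2, 26)

degrees of freedom = [2, 26]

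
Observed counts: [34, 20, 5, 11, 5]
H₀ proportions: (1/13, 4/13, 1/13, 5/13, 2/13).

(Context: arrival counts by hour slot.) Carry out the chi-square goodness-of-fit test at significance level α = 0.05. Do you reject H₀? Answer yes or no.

n = 75; E_i = n·p_i = [5.77, 23.08, 5.77, 28.85, 11.54]
χ² = (34−5.77)²/5.77 + (20−23.08)²/23.08 + (5−5.77)²/5.77 + (11−28.85)²/28.85 + (5−11.54)²/11.54 = 153.4013
df = 4
p-value (upper-tail) = 0.00000
At α=0.05: p < α → reject H₀

reject H₀: yes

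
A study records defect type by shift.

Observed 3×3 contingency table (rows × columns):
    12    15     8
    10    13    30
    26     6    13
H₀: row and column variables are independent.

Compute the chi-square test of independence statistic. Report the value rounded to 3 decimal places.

test statistic = 24.849

Row totals [35, 53, 45], col totals [48, 34, 51], n=133
χ² = (12−12.63)²/12.63 + (15−8.95)²/8.95 + (8−13.42)²/13.42 + (10−19.13)²/19.13 + (13−13.55)²/13.55 + (30−20.32)²/20.32 + (26−16.24)²/16.24 + (6−11.50)²/11.50 + (13−17.26)²/17.26 = 24.8486
df = 4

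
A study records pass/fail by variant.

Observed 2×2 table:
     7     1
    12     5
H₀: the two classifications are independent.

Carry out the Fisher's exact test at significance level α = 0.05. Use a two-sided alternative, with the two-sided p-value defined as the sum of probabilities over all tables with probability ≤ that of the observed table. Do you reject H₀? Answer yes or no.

Margins: r₁=8, r₂=17, c₁=19, c₂=6, n=25
p_obs = C(8,7)·C(17,12)/C(25,19); sum pmf over tables with pmf ≤ p_obs
p-value (two-sided) = 0.62372
At α=0.05: p ≥ α → fail to reject H₀

reject H₀: no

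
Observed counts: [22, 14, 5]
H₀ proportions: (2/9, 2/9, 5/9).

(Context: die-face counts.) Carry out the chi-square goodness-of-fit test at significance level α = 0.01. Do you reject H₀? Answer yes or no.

n = 41; E_i = n·p_i = [9.11, 9.11, 22.78]
χ² = (22−9.11)²/9.11 + (14−9.11)²/9.11 + (5−22.78)²/22.78 = 34.7317
df = 2
p-value (upper-tail) = 0.00000
At α=0.01: p < α → reject H₀

reject H₀: yes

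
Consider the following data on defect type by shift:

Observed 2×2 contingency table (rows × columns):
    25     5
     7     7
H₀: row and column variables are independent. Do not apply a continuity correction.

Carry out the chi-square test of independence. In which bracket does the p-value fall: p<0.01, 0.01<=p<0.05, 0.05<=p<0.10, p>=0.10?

p-value bracket: 0.01<=p<0.05

Row totals [30, 14], col totals [32, 12], n=44
χ² = (25−21.82)²/21.82 + (5−8.18)²/8.18 + (7−10.18)²/10.18 + (7−3.82)²/3.82 = 5.3472
df = 1
p-value (upper-tail) = 0.02076
→ bracket: 0.01<=p<0.05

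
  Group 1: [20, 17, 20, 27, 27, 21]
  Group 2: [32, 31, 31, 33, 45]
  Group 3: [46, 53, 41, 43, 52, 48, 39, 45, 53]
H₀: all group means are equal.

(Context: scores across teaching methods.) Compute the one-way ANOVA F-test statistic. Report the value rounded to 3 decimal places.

Group means [22.00, 34.40, 46.67], grand mean 36.200
SSB = Σnᵢ(x̄ᵢ−x̄)² = 2212.000; SSW = ΣΣ(x−x̄ᵢ)² = 445.200
MSB = 2212.000/2 = 1106.0000; MSW = 445.200/17 = 26.1882
F = MSB/MSW = 42.2327
df = (2, 17)

test statistic = 42.233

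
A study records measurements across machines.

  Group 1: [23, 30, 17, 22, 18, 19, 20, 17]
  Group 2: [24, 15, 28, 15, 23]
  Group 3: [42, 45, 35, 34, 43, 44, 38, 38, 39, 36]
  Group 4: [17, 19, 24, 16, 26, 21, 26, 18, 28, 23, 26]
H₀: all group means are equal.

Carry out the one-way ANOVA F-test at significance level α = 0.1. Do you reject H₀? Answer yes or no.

reject H₀: yes

Group means [20.75, 21.00, 39.40, 22.18], grand mean 26.735
SSB = Σnᵢ(x̄ᵢ−x̄)² = 2283.081; SSW = ΣΣ(x−x̄ᵢ)² = 577.536
MSB = 2283.081/3 = 761.0271; MSW = 577.536/30 = 19.2512
F = MSB/MSW = 39.5314
df = (3, 30)
p-value (upper-tail) = 0.00000
At α=0.1: p < α → reject H₀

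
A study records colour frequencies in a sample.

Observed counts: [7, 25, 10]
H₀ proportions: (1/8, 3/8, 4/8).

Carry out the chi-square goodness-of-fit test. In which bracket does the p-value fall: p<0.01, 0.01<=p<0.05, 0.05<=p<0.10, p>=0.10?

n = 42; E_i = n·p_i = [5.25, 15.75, 21.00]
χ² = (7−5.25)²/5.25 + (25−15.75)²/15.75 + (10−21.00)²/21.00 = 11.7778
df = 2
p-value (upper-tail) = 0.00277
→ bracket: p<0.01

p-value bracket: p<0.01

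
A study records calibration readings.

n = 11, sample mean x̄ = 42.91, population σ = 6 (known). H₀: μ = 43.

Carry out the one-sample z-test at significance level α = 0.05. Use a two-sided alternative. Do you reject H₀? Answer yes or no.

reject H₀: no

SE = σ/√n = 6/√11 = 1.8091
z = (x̄−μ₀)/SE = (42.91−43)/1.8091 = -0.0497
p-value (two-sided) = 0.96032
At α=0.05: p ≥ α → fail to reject H₀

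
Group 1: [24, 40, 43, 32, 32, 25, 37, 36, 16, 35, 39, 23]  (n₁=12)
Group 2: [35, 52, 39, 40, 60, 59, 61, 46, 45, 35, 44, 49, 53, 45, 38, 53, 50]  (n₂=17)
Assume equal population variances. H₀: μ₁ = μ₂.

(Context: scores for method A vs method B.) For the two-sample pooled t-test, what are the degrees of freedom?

degrees of freedom = 27

df = n₁ + n₂ − 2 = 12 + 17 − 2 = 27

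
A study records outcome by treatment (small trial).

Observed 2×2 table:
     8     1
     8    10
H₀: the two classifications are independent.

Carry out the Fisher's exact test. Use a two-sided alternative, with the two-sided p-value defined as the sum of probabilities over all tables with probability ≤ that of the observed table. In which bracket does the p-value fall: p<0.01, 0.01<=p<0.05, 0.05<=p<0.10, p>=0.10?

p-value bracket: 0.01<=p<0.05

Margins: r₁=9, r₂=18, c₁=16, c₂=11, n=27
p_obs = C(9,8)·C(18,8)/C(27,16); sum pmf over tables with pmf ≤ p_obs
p-value (two-sided) = 0.04167
→ bracket: 0.01<=p<0.05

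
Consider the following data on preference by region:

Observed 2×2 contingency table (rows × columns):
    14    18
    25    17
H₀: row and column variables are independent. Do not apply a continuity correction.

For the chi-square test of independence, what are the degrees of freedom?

degrees of freedom = 1

df = (r−1)(c−1) = (2−1)·(2−1) = 1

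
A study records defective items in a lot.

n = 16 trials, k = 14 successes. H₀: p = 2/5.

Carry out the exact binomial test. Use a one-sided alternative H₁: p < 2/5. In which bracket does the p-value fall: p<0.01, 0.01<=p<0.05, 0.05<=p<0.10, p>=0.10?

p-value bracket: p>=0.10

Exact binomial: n=16, k=14, p₀=2/5=0.4000
P(X≤14) from Σ C(n,i)·p₀^i·(1−p₀)^(n−i)
p-value (one-sided, H₁ less) = 0.99999
→ bracket: p>=0.10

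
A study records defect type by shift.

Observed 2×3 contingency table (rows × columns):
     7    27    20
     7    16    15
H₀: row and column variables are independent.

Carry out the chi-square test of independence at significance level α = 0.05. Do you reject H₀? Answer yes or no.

reject H₀: no

Row totals [54, 38], col totals [14, 43, 35], n=92
χ² = (7−8.22)²/8.22 + (27−25.24)²/25.24 + (20−20.54)²/20.54 + (7−5.78)²/5.78 + (16−17.76)²/17.76 + (15−14.46)²/14.46 = 0.7689
df = 2
p-value (upper-tail) = 0.68083
At α=0.05: p ≥ α → fail to reject H₀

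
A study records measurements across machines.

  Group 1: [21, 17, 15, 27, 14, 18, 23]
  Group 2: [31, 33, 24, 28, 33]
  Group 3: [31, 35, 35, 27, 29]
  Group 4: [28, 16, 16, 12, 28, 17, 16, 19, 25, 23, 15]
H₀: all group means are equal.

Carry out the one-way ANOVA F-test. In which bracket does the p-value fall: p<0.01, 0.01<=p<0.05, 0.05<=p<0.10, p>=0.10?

p-value bracket: p<0.01

Group means [19.29, 29.80, 31.40, 19.55], grand mean 23.429
SSB = Σnᵢ(x̄ᵢ−x̄)² = 806.701; SSW = ΣΣ(x−x̄ᵢ)² = 546.156
MSB = 806.701/3 = 268.9004; MSW = 546.156/24 = 22.7565
F = MSB/MSW = 11.8164
df = (3, 24)
p-value (upper-tail) = 0.00006
→ bracket: p<0.01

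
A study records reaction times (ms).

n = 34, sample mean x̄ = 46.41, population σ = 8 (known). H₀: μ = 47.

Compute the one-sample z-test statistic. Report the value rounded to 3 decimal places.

SE = σ/√n = 8/√34 = 1.3720
z = (x̄−μ₀)/SE = (46.41−47)/1.3720 = -0.4300

test statistic = -0.430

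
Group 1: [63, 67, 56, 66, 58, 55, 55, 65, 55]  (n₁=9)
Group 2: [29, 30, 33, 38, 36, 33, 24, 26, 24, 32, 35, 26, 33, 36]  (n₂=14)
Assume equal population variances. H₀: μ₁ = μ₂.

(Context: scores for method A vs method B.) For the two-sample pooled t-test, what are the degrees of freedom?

degrees of freedom = 21

df = n₁ + n₂ − 2 = 9 + 14 − 2 = 21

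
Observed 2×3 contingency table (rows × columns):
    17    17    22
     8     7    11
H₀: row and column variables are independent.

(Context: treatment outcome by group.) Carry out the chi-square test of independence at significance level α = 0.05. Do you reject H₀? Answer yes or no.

Row totals [56, 26], col totals [25, 24, 33], n=82
χ² = (17−17.07)²/17.07 + (17−16.39)²/16.39 + (22−22.54)²/22.54 + (8−7.93)²/7.93 + (7−7.61)²/7.61 + (11−10.46)²/10.46 = 0.1128
df = 2
p-value (upper-tail) = 0.94515
At α=0.05: p ≥ α → fail to reject H₀

reject H₀: no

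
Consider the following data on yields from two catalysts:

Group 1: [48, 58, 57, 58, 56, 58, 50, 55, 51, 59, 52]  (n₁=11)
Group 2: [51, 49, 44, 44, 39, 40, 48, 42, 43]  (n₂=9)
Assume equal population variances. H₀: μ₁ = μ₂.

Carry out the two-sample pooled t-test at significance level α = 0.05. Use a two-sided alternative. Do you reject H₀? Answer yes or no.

reject H₀: yes

x̄₁=54.727, s₁=3.823, n₁=11
x̄₂=44.444, s₂=4.096, n₂=9
s_p² = [10·3.823² + 8·4.096²]/18 = 15.5780
SE = √(s_p²·(1/11+1/9)) = 1.7740
t = (54.727−44.444)/1.7740 = 5.7964
df = 18
p-value (two-sided) = 0.00002
At α=0.05: p < α → reject H₀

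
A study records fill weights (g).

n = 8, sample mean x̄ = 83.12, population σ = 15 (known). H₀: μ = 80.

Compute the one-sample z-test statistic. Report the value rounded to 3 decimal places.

test statistic = 0.588

SE = σ/√n = 15/√8 = 5.3033
z = (x̄−μ₀)/SE = (83.12−80)/5.3033 = 0.5883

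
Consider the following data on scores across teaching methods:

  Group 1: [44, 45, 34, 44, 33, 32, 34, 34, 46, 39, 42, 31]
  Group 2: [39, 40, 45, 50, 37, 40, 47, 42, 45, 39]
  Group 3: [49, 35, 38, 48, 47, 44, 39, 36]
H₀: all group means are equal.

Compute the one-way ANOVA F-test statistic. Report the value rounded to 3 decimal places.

test statistic = 2.173

Group means [38.17, 42.40, 42.00], grand mean 40.600
SSB = Σnᵢ(x̄ᵢ−x̄)² = 119.133; SSW = ΣΣ(x−x̄ᵢ)² = 740.067
MSB = 119.133/2 = 59.5667; MSW = 740.067/27 = 27.4099
F = MSB/MSW = 2.1732
df = (2, 27)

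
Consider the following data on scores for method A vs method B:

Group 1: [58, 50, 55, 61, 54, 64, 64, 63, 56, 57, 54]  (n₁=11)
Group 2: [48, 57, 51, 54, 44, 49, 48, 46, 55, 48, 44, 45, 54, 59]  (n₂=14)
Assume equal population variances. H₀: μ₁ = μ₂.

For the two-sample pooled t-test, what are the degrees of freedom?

df = n₁ + n₂ − 2 = 11 + 14 − 2 = 23

degrees of freedom = 23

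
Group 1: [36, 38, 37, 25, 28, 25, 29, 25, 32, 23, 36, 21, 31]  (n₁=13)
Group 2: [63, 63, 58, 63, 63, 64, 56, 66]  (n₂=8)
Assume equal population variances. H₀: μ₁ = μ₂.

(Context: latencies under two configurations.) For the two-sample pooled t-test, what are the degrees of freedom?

df = n₁ + n₂ − 2 = 13 + 8 − 2 = 19

degrees of freedom = 19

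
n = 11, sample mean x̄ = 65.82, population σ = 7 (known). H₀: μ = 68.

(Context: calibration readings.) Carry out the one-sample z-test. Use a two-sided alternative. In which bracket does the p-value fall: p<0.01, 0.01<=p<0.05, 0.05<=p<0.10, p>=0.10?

SE = σ/√n = 7/√11 = 2.1106
z = (x̄−μ₀)/SE = (65.82−68)/2.1106 = -1.0329
p-value (two-sided) = 0.30165
→ bracket: p>=0.10

p-value bracket: p>=0.10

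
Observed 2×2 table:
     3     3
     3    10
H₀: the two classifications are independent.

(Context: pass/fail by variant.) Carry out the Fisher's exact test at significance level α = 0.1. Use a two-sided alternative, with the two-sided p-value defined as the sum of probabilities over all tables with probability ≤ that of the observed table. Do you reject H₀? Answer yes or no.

reject H₀: no

Margins: r₁=6, r₂=13, c₁=6, c₂=13, n=19
p_obs = C(6,3)·C(13,3)/C(19,6); sum pmf over tables with pmf ≤ p_obs
p-value (two-sided) = 0.32010
At α=0.1: p ≥ α → fail to reject H₀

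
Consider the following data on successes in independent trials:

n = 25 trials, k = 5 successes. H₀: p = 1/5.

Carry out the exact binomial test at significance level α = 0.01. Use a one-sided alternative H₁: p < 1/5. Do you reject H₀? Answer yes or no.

Exact binomial: n=25, k=5, p₀=1/5=0.2000
P(X≤5) from Σ C(n,i)·p₀^i·(1−p₀)^(n−i)
p-value (one-sided, H₁ less) = 0.61669
At α=0.01: p ≥ α → fail to reject H₀

reject H₀: no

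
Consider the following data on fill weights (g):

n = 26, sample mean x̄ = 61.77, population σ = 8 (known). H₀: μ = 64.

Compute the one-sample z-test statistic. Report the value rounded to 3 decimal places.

test statistic = -1.421

SE = σ/√n = 8/√26 = 1.5689
z = (x̄−μ₀)/SE = (61.77−64)/1.5689 = -1.4214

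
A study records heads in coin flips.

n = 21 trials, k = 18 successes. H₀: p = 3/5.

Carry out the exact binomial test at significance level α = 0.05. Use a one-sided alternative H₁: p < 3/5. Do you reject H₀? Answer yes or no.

reject H₀: no

Exact binomial: n=21, k=18, p₀=3/5=0.6000
P(X≤18) from Σ C(n,i)·p₀^i·(1−p₀)^(n−i)
p-value (one-sided, H₁ less) = 0.99762
At α=0.05: p ≥ α → fail to reject H₀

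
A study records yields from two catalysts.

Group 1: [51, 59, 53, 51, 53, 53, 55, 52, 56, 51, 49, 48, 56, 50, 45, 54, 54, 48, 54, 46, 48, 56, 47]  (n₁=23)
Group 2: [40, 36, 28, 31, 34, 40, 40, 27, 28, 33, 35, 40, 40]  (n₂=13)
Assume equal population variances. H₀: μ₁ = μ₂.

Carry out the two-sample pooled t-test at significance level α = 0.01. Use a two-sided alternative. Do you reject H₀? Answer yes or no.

reject H₀: yes

x̄₁=51.696, s₁=3.649, n₁=23
x̄₂=34.769, s₂=5.069, n₂=13
s_p² = [22·3.649² + 12·5.069²]/34 = 17.6817
SE = √(s_p²·(1/23+1/13)) = 1.4591
t = (51.696−34.769)/1.4591 = 11.6008
df = 34
p-value (two-sided) = 0.00000
At α=0.01: p < α → reject H₀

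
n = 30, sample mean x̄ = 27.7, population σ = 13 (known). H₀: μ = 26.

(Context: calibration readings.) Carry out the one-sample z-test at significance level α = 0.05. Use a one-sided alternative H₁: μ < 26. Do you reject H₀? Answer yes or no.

SE = σ/√n = 13/√30 = 2.3735
z = (x̄−μ₀)/SE = (27.7−26)/2.3735 = 0.7163
p-value (one-sided, H₁ less) = 0.76308
At α=0.05: p ≥ α → fail to reject H₀

reject H₀: no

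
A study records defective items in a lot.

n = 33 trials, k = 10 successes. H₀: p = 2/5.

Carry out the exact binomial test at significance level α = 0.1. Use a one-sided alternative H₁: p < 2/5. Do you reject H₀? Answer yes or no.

reject H₀: no

Exact binomial: n=33, k=10, p₀=2/5=0.4000
P(X≤10) from Σ C(n,i)·p₀^i·(1−p₀)^(n−i)
p-value (one-sided, H₁ less) = 0.16897
At α=0.1: p ≥ α → fail to reject H₀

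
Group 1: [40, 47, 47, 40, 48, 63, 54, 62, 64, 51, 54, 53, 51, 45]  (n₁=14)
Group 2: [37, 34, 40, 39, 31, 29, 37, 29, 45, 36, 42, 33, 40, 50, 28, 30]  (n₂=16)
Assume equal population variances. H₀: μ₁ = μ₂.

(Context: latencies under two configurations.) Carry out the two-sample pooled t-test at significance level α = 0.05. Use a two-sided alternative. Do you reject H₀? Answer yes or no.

reject H₀: yes

x̄₁=51.357, s₁=7.712, n₁=14
x̄₂=36.250, s₂=6.277, n₂=16
s_p² = [13·7.712² + 15·6.277²]/28 = 48.7219
SE = √(s_p²·(1/14+1/16)) = 2.5545
t = (51.357−36.250)/2.5545 = 5.9140
df = 28
p-value (two-sided) = 0.00000
At α=0.05: p < α → reject H₀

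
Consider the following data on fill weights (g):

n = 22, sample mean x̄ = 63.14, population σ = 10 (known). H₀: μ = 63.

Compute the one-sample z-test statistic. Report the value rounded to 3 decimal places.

SE = σ/√n = 10/√22 = 2.1320
z = (x̄−μ₀)/SE = (63.14−63)/2.1320 = 0.0657

test statistic = 0.066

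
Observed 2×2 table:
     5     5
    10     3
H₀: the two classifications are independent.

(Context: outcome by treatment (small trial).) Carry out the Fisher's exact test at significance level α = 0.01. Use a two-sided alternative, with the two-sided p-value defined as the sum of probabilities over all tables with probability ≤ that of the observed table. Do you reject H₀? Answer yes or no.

Margins: r₁=10, r₂=13, c₁=15, c₂=8, n=23
p_obs = C(10,5)·C(13,10)/C(23,15); sum pmf over tables with pmf ≤ p_obs
p-value (two-sided) = 0.22129
At α=0.01: p ≥ α → fail to reject H₀

reject H₀: no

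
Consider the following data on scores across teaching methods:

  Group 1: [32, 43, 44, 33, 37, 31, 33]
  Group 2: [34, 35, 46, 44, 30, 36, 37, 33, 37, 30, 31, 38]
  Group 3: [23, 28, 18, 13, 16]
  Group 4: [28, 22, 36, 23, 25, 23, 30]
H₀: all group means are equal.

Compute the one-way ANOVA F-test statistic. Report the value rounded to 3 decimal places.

Group means [36.14, 35.92, 19.60, 26.71], grand mean 31.258
SSB = Σnᵢ(x̄ᵢ−x̄)² = 1251.533; SSW = ΣΣ(x−x̄ᵢ)² = 746.402
MSB = 1251.533/3 = 417.1777; MSW = 746.402/27 = 27.6445
F = MSB/MSW = 15.0908
df = (3, 27)

test statistic = 15.091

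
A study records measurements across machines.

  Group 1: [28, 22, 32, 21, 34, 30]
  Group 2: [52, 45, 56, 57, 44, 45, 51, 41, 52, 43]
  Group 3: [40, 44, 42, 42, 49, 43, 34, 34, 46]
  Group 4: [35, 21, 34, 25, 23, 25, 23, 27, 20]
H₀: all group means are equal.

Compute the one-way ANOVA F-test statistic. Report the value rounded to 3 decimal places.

test statistic = 36.670

Group means [27.83, 48.60, 41.56, 25.89], grand mean 37.059
SSB = Σnᵢ(x̄ᵢ−x̄)² = 3147.538; SSW = ΣΣ(x−x̄ᵢ)² = 858.344
MSB = 3147.538/3 = 1049.1793; MSW = 858.344/30 = 28.6115
F = MSB/MSW = 36.6699
df = (3, 30)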